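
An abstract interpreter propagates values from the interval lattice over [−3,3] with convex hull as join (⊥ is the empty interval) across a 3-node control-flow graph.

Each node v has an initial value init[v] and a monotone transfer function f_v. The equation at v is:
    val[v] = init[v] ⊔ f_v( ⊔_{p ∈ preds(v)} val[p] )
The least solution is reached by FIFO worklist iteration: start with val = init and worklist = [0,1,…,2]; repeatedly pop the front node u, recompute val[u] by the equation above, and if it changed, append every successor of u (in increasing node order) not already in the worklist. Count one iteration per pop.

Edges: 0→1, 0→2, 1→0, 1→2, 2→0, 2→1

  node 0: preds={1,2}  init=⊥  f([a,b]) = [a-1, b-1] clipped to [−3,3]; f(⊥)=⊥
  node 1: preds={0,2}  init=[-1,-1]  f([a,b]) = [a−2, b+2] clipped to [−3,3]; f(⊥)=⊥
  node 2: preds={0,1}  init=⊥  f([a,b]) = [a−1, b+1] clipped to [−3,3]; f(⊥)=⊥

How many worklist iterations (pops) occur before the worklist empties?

9

Iteration log — 9 steps:
  step 1. node 0  ⊔preds=[-1,-1]  new=[-2,-2]  old=⊥  +wl: 
  step 2. node 1  ⊔preds=[-2,-2]  new=[-3,0]  old=[-1,-1]  +wl: 0
  step 3. node 2  ⊔preds=[-3,0]  new=[-3,1]  old=⊥  +wl: 1
  step 4. node 0  ⊔preds=[-3,1]  new=[-3,0]  old=[-2,-2]  +wl: 2
  step 5. node 1  ⊔preds=[-3,1]  new=[-3,3]  old=[-3,0]  +wl: 0
  step 6. node 2  ⊔preds=[-3,3]  new=[-3,3]  old=[-3,1]  +wl: 1
  step 7. node 0  ⊔preds=[-3,3]  new=[-3,2]  old=[-3,0]  +wl: 2
  step 8. node 1  ⊔preds=[-3,3]  new=[-3,3]  stable
  step 9. node 2  ⊔preds=[-3,3]  new=[-3,3]  stable

Least fixpoint reached:
  node 0: [-3,2]
  node 1: [-3,3]
  node 2: [-3,3]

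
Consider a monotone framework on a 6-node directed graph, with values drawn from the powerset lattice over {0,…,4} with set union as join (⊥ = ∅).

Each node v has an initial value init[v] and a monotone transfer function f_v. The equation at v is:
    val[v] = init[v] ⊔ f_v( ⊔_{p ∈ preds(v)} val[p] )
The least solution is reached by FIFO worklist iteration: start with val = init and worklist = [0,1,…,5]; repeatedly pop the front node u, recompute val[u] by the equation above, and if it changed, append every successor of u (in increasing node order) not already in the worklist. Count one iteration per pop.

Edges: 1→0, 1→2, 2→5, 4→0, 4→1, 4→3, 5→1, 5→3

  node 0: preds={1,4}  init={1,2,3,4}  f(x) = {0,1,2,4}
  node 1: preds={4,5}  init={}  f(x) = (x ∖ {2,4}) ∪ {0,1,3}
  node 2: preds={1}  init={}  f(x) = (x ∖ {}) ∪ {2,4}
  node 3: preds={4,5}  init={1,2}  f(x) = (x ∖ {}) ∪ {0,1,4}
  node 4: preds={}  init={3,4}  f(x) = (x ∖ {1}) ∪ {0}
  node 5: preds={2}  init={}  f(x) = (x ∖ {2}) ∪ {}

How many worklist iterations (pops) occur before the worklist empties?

Worklist (9 pops):
  #1 pop 0: in={3,4} → {0,1,2,3,4} (was {1,2,3,4}); enqueue []
  #2 pop 1: in={3,4} → {0,1,3} (was {}); enqueue [0]
  #3 pop 2: in={0,1,3} → {0,1,2,3,4} (was {}); enqueue []
  #4 pop 3: in={3,4} → {0,1,2,3,4} (was {1,2}); enqueue []
  #5 pop 4: in={} → {0,3,4} (was {3,4}); enqueue [1,3]
  #6 pop 5: in={0,1,2,3,4} → {0,1,3,4} (was {}); enqueue []
  #7 pop 0: in={0,1,3,4} → {0,1,2,3,4} (no change)
  #8 pop 1: in={0,1,3,4} → {0,1,3} (no change)
  #9 pop 3: in={0,1,3,4} → {0,1,2,3,4} (no change)

Fixpoint:
  val[0] = {0,1,2,3,4}
  val[1] = {0,1,3}
  val[2] = {0,1,2,3,4}
  val[3] = {0,1,2,3,4}
  val[4] = {0,3,4}
  val[5] = {0,1,3,4}

9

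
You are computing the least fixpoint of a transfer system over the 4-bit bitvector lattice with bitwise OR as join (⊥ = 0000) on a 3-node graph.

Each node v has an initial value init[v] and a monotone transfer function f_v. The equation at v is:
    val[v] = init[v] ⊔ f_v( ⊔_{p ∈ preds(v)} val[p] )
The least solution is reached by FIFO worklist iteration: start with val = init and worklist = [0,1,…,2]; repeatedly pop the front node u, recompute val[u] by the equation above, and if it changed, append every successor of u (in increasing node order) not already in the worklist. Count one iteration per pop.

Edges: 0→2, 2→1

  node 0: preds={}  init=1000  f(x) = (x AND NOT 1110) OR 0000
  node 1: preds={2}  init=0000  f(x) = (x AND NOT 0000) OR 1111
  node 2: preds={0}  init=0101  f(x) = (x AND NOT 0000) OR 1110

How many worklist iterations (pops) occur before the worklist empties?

Trace (4 dequeues):
  [1] u=0 | in 0000 | out 1000 | ==
  [2] u=1 | in 0101 | out 1111 | prev 0000 | push {}
  [3] u=2 | in 1000 | out 1111 | prev 0101 | push {1}
  [4] u=1 | in 1111 | out 1111 | ==

Converged values:
  [0] 1000
  [1] 1111
  [2] 1111

4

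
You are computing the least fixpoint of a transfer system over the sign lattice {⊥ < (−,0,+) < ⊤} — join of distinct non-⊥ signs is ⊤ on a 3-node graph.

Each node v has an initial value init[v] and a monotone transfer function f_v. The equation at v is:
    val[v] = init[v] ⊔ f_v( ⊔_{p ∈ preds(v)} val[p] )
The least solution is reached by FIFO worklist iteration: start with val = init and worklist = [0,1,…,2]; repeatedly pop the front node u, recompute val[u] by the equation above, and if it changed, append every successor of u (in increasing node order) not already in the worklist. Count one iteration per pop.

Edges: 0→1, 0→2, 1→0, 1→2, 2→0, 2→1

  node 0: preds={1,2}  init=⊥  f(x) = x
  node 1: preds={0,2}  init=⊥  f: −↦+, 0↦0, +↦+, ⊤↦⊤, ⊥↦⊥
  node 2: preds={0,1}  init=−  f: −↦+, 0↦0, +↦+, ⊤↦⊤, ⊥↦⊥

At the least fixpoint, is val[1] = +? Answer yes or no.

no

Trace (7 dequeues):
  [1] u=0 | in − | out − | prev ⊥ | push {}
  [2] u=1 | in − | out + | prev ⊥ | push {0}
  [3] u=2 | in ⊤ | out ⊤ | prev − | push {1}
  [4] u=0 | in ⊤ | out ⊤ | prev − | push {2}
  [5] u=1 | in ⊤ | out ⊤ | prev + | push {0}
  [6] u=2 | in ⊤ | out ⊤ | ==
  [7] u=0 | in ⊤ | out ⊤ | ==

Converged values:
  [0] ⊤
  [1] ⊤
  [2] ⊤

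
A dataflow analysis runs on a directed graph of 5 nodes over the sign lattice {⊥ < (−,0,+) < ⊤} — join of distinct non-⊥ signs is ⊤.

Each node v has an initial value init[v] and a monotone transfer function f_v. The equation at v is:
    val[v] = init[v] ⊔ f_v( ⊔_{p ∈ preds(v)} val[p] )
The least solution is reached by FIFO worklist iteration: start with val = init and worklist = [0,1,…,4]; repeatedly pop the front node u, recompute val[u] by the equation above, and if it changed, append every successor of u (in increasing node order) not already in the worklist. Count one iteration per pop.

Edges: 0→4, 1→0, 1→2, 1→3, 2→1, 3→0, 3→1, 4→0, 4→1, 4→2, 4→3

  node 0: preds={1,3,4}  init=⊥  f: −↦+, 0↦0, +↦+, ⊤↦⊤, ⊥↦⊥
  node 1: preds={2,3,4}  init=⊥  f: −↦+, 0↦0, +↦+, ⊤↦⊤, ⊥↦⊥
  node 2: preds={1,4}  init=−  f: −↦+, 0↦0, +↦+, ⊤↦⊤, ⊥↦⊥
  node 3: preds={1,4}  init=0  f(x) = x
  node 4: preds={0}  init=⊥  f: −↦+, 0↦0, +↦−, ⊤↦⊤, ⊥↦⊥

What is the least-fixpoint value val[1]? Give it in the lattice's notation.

⊤

Iteration log — 14 steps:
  step 1. node 0  ⊔preds=0  new=0  old=⊥  +wl: 
  step 2. node 1  ⊔preds=⊤  new=⊤  old=⊥  +wl: 0
  step 3. node 2  ⊔preds=⊤  new=⊤  old=−  +wl: 1
  step 4. node 3  ⊔preds=⊤  new=⊤  old=0  +wl: 
  step 5. node 4  ⊔preds=0  new=0  old=⊥  +wl: 2,3
  step 6. node 0  ⊔preds=⊤  new=⊤  old=0  +wl: 4
  step 7. node 1  ⊔preds=⊤  new=⊤  stable
  step 8. node 2  ⊔preds=⊤  new=⊤  stable
  step 9. node 3  ⊔preds=⊤  new=⊤  stable
  step 10. node 4  ⊔preds=⊤  new=⊤  old=0  +wl: 0,1,2,3
  step 11. node 0  ⊔preds=⊤  new=⊤  stable
  step 12. node 1  ⊔preds=⊤  new=⊤  stable
  step 13. node 2  ⊔preds=⊤  new=⊤  stable
  step 14. node 3  ⊔preds=⊤  new=⊤  stable

Least fixpoint reached:
  node 0: ⊤
  node 1: ⊤
  node 2: ⊤
  node 3: ⊤
  node 4: ⊤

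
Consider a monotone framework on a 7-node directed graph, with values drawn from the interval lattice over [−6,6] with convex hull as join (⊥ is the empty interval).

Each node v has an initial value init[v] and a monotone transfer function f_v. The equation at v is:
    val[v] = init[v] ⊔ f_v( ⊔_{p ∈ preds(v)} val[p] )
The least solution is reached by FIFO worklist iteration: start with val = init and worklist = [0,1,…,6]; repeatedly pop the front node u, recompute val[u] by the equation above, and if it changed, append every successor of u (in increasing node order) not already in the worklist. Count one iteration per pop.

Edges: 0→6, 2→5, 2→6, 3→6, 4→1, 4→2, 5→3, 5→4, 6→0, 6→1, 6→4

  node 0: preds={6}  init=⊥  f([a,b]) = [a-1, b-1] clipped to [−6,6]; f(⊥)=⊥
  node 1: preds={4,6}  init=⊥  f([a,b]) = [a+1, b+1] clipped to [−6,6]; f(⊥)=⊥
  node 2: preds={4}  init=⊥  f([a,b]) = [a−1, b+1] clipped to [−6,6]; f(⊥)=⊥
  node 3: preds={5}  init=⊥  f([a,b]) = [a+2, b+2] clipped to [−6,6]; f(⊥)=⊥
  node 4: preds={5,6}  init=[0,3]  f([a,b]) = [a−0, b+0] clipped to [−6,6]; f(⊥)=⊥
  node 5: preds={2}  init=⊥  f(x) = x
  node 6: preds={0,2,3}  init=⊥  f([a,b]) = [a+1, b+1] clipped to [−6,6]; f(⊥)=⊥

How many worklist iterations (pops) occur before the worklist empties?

Worklist (58 pops):
  #1 pop 0: in=⊥ → ⊥ (no change)
  #2 pop 1: in=[0,3] → [1,4] (was ⊥); enqueue []
  #3 pop 2: in=[0,3] → [-1,4] (was ⊥); enqueue []
  #4 pop 3: in=⊥ → ⊥ (no change)
  #5 pop 4: in=⊥ → [0,3] (no change)
  #6 pop 5: in=[-1,4] → [-1,4] (was ⊥); enqueue [3,4]
  #7 pop 6: in=[-1,4] → [0,5] (was ⊥); enqueue [0,1]
  #8 pop 3: in=[-1,4] → [1,6] (was ⊥); enqueue [6]
  #9 pop 4: in=[-1,5] → [-1,5] (was [0,3]); enqueue [2]
  #10 pop 0: in=[0,5] → [-1,4] (was ⊥); enqueue []
  #11 pop 1: in=[-1,5] → [0,6] (was [1,4]); enqueue []
  #12 pop 6: in=[-1,6] → [0,6] (was [0,5]); enqueue [0,1,4]
  #13 pop 2: in=[-1,5] → [-2,6] (was [-1,4]); enqueue [5,6]
  #14 pop 0: in=[0,6] → [-1,5] (was [-1,4]); enqueue []
  #15 pop 1: in=[-1,6] → [0,6] (no change)
  #16 pop 4: in=[-1,6] → [-1,6] (was [-1,5]); enqueue [1,2]
  #17 pop 5: in=[-2,6] → [-2,6] (was [-1,4]); enqueue [3,4]
  #18 pop 6: in=[-2,6] → [-1,6] (was [0,6]); enqueue [0]
  #19 pop 1: in=[-1,6] → [0,6] (no change)
  #20 pop 2: in=[-1,6] → [-2,6] (no change)
  #21 pop 3: in=[-2,6] → [0,6] (was [1,6]); enqueue [6]
  #22 pop 4: in=[-2,6] → [-2,6] (was [-1,6]); enqueue [1,2]
  #23 pop 0: in=[-1,6] → [-2,5] (was [-1,5]); enqueue []
  #24 pop 6: in=[-2,6] → [-1,6] (no change)
  #25 pop 1: in=[-2,6] → [-1,6] (was [0,6]); enqueue []
  #26 pop 2: in=[-2,6] → [-3,6] (was [-2,6]); enqueue [5,6]
  #27 pop 5: in=[-3,6] → [-3,6] (was [-2,6]); enqueue [3,4]
  #28 pop 6: in=[-3,6] → [-2,6] (was [-1,6]); enqueue [0,1]
  #29 pop 3: in=[-3,6] → [-1,6] (was [0,6]); enqueue [6]
  #30 pop 4: in=[-3,6] → [-3,6] (was [-2,6]); enqueue [2]
  #31 pop 0: in=[-2,6] → [-3,5] (was [-2,5]); enqueue []
  #32 pop 1: in=[-3,6] → [-2,6] (was [-1,6]); enqueue []
  #33 pop 6: in=[-3,6] → [-2,6] (no change)
  #34 pop 2: in=[-3,6] → [-4,6] (was [-3,6]); enqueue [5,6]
  #35 pop 5: in=[-4,6] → [-4,6] (was [-3,6]); enqueue [3,4]
  #36 pop 6: in=[-4,6] → [-3,6] (was [-2,6]); enqueue [0,1]
  #37 pop 3: in=[-4,6] → [-2,6] (was [-1,6]); enqueue [6]
  #38 pop 4: in=[-4,6] → [-4,6] (was [-3,6]); enqueue [2]
  #39 pop 0: in=[-3,6] → [-4,5] (was [-3,5]); enqueue []
  #40 pop 1: in=[-4,6] → [-3,6] (was [-2,6]); enqueue []
  #41 pop 6: in=[-4,6] → [-3,6] (no change)
  #42 pop 2: in=[-4,6] → [-5,6] (was [-4,6]); enqueue [5,6]
  #43 pop 5: in=[-5,6] → [-5,6] (was [-4,6]); enqueue [3,4]
  #44 pop 6: in=[-5,6] → [-4,6] (was [-3,6]); enqueue [0,1]
  #45 pop 3: in=[-5,6] → [-3,6] (was [-2,6]); enqueue [6]
  #46 pop 4: in=[-5,6] → [-5,6] (was [-4,6]); enqueue [2]
  #47 pop 0: in=[-4,6] → [-5,5] (was [-4,5]); enqueue []
  #48 pop 1: in=[-5,6] → [-4,6] (was [-3,6]); enqueue []
  #49 pop 6: in=[-5,6] → [-4,6] (no change)
  #50 pop 2: in=[-5,6] → [-6,6] (was [-5,6]); enqueue [5,6]
  #51 pop 5: in=[-6,6] → [-6,6] (was [-5,6]); enqueue [3,4]
  #52 pop 6: in=[-6,6] → [-5,6] (was [-4,6]); enqueue [0,1]
  #53 pop 3: in=[-6,6] → [-4,6] (was [-3,6]); enqueue [6]
  #54 pop 4: in=[-6,6] → [-6,6] (was [-5,6]); enqueue [2]
  #55 pop 0: in=[-5,6] → [-6,5] (was [-5,5]); enqueue []
  #56 pop 1: in=[-6,6] → [-5,6] (was [-4,6]); enqueue []
  #57 pop 6: in=[-6,6] → [-5,6] (no change)
  #58 pop 2: in=[-6,6] → [-6,6] (no change)

Fixpoint:
  val[0] = [-6,5]
  val[1] = [-5,6]
  val[2] = [-6,6]
  val[3] = [-4,6]
  val[4] = [-6,6]
  val[5] = [-6,6]
  val[6] = [-5,6]

58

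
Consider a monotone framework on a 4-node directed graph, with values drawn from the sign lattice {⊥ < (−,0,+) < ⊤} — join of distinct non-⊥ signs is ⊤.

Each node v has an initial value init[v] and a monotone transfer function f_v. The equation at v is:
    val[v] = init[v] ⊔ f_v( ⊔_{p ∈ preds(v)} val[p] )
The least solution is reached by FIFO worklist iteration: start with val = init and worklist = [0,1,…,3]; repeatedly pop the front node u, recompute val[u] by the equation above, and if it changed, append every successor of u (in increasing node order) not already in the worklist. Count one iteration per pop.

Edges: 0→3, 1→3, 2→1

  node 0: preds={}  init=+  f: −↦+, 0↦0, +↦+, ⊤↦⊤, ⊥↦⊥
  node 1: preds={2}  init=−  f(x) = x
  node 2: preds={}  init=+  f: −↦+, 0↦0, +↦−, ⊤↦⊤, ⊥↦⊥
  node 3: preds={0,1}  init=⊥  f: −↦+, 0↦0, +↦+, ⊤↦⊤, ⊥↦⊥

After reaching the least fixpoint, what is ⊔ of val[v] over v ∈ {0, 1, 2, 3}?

⊤

Iteration log — 4 steps:
  step 1. node 0  ⊔preds=⊥  new=+  stable
  step 2. node 1  ⊔preds=+  new=⊤  old=−  +wl: 
  step 3. node 2  ⊔preds=⊥  new=+  stable
  step 4. node 3  ⊔preds=⊤  new=⊤  old=⊥  +wl: 

Least fixpoint reached:
  node 0: +
  node 1: ⊤
  node 2: +
  node 3: ⊤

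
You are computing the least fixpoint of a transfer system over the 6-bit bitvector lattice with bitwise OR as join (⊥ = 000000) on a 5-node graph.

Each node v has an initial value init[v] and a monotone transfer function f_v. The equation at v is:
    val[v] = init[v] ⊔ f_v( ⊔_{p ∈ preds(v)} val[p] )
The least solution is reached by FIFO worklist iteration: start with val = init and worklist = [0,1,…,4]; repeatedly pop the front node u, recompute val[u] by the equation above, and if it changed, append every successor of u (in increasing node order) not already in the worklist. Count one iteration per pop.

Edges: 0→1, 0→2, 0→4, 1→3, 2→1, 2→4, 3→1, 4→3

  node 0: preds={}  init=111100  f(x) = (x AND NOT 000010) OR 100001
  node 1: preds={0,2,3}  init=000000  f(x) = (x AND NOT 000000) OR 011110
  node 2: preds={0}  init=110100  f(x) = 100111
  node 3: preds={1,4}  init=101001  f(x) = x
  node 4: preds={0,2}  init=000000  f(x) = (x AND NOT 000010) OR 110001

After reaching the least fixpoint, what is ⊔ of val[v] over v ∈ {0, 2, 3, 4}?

Trace (7 dequeues):
  [1] u=0 | in 000000 | out 111101 | prev 111100 | push {}
  [2] u=1 | in 111101 | out 111111 | prev 000000 | push {}
  [3] u=2 | in 111101 | out 110111 | prev 110100 | push {1}
  [4] u=3 | in 111111 | out 111111 | prev 101001 | push {}
  [5] u=4 | in 111111 | out 111101 | prev 000000 | push {3}
  [6] u=1 | in 111111 | out 111111 | ==
  [7] u=3 | in 111111 | out 111111 | ==

Converged values:
  [0] 111101
  [1] 111111
  [2] 110111
  [3] 111111
  [4] 111101

111111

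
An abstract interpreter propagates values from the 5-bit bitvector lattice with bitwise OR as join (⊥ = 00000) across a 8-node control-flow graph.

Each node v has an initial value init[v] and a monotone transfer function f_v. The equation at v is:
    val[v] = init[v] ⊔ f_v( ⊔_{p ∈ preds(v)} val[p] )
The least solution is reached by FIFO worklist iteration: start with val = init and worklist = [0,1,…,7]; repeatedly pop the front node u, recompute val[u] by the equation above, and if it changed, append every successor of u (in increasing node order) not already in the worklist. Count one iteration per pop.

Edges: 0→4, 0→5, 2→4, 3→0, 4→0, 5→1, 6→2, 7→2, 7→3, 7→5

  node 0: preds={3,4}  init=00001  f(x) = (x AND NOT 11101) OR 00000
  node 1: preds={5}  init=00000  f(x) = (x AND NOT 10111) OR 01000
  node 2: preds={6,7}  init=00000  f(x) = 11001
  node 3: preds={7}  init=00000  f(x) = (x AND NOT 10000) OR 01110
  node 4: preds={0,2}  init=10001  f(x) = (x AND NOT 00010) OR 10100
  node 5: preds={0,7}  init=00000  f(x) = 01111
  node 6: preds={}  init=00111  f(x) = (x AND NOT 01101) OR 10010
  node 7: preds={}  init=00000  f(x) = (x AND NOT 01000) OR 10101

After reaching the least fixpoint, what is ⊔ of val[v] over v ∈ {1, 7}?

Iteration log — 15 steps:
  step 1. node 0  ⊔preds=10001  new=00001  stable
  step 2. node 1  ⊔preds=00000  new=01000  old=00000  +wl: 
  step 3. node 2  ⊔preds=00111  new=11001  old=00000  +wl: 
  step 4. node 3  ⊔preds=00000  new=01110  old=00000  +wl: 0
  step 5. node 4  ⊔preds=11001  new=11101  old=10001  +wl: 
  step 6. node 5  ⊔preds=00001  new=01111  old=00000  +wl: 1
  step 7. node 6  ⊔preds=00000  new=10111  old=00111  +wl: 2
  step 8. node 7  ⊔preds=00000  new=10101  old=00000  +wl: 3,5
  step 9. node 0  ⊔preds=11111  new=00011  old=00001  +wl: 4
  step 10. node 1  ⊔preds=01111  new=01000  stable
  step 11. node 2  ⊔preds=10111  new=11001  stable
  step 12. node 3  ⊔preds=10101  new=01111  old=01110  +wl: 0
  step 13. node 5  ⊔preds=10111  new=01111  stable
  step 14. node 4  ⊔preds=11011  new=11101  stable
  step 15. node 0  ⊔preds=11111  new=00011  stable

Least fixpoint reached:
  node 0: 00011
  node 1: 01000
  node 2: 11001
  node 3: 01111
  node 4: 11101
  node 5: 01111
  node 6: 10111
  node 7: 10101

11101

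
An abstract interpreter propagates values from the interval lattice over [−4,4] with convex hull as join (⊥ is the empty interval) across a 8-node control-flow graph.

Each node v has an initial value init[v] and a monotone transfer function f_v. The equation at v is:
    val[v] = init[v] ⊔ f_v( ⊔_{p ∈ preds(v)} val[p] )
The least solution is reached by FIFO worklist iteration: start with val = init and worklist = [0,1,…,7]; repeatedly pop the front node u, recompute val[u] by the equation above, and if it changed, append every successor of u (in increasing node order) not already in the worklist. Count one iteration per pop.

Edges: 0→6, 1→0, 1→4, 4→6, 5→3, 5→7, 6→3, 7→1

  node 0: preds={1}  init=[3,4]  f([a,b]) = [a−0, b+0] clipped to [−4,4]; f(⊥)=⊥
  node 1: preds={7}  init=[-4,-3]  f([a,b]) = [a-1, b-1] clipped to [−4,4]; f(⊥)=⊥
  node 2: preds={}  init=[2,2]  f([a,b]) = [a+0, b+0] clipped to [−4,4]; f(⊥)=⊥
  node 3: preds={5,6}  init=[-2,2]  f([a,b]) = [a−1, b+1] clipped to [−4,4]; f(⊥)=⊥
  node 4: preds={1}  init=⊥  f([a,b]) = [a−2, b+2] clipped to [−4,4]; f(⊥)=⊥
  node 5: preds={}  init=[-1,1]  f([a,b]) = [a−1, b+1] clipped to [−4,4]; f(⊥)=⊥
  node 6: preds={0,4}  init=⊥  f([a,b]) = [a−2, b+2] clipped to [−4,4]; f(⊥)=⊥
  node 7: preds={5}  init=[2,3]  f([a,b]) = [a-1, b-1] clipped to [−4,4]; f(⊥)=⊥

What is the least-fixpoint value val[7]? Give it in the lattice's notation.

[-2,3]

Worklist (11 pops):
  #1 pop 0: in=[-4,-3] → [-4,4] (was [3,4]); enqueue []
  #2 pop 1: in=[2,3] → [-4,2] (was [-4,-3]); enqueue [0]
  #3 pop 2: in=⊥ → [2,2] (no change)
  #4 pop 3: in=[-1,1] → [-2,2] (no change)
  #5 pop 4: in=[-4,2] → [-4,4] (was ⊥); enqueue []
  #6 pop 5: in=⊥ → [-1,1] (no change)
  #7 pop 6: in=[-4,4] → [-4,4] (was ⊥); enqueue [3]
  #8 pop 7: in=[-1,1] → [-2,3] (was [2,3]); enqueue [1]
  #9 pop 0: in=[-4,2] → [-4,4] (no change)
  #10 pop 3: in=[-4,4] → [-4,4] (was [-2,2]); enqueue []
  #11 pop 1: in=[-2,3] → [-4,2] (no change)

Fixpoint:
  val[0] = [-4,4]
  val[1] = [-4,2]
  val[2] = [2,2]
  val[3] = [-4,4]
  val[4] = [-4,4]
  val[5] = [-1,1]
  val[6] = [-4,4]
  val[7] = [-2,3]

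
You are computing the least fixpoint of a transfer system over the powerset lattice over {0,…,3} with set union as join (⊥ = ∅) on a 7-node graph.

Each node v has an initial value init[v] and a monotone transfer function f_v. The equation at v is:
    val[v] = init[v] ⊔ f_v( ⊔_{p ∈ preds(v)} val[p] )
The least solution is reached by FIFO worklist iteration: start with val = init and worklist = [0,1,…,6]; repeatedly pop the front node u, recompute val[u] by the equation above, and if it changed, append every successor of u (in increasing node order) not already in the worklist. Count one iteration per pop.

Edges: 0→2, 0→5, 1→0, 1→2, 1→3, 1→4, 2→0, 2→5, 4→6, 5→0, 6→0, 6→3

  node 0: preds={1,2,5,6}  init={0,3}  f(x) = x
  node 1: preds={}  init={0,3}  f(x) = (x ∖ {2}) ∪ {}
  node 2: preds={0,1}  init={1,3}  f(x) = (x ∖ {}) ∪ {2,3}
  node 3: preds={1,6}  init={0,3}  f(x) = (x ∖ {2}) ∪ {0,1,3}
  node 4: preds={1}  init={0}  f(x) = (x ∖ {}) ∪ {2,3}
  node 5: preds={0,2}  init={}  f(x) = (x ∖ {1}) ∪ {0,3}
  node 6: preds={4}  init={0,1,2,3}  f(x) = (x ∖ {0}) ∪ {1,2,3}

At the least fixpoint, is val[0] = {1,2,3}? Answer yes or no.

no

Worklist (8 pops):
  #1 pop 0: in={0,1,2,3} → {0,1,2,3} (was {0,3}); enqueue []
  #2 pop 1: in={} → {0,3} (no change)
  #3 pop 2: in={0,1,2,3} → {0,1,2,3} (was {1,3}); enqueue [0]
  #4 pop 3: in={0,1,2,3} → {0,1,3} (was {0,3}); enqueue []
  #5 pop 4: in={0,3} → {0,2,3} (was {0}); enqueue []
  #6 pop 5: in={0,1,2,3} → {0,2,3} (was {}); enqueue []
  #7 pop 6: in={0,2,3} → {0,1,2,3} (no change)
  #8 pop 0: in={0,1,2,3} → {0,1,2,3} (no change)

Fixpoint:
  val[0] = {0,1,2,3}
  val[1] = {0,3}
  val[2] = {0,1,2,3}
  val[3] = {0,1,3}
  val[4] = {0,2,3}
  val[5] = {0,2,3}
  val[6] = {0,1,2,3}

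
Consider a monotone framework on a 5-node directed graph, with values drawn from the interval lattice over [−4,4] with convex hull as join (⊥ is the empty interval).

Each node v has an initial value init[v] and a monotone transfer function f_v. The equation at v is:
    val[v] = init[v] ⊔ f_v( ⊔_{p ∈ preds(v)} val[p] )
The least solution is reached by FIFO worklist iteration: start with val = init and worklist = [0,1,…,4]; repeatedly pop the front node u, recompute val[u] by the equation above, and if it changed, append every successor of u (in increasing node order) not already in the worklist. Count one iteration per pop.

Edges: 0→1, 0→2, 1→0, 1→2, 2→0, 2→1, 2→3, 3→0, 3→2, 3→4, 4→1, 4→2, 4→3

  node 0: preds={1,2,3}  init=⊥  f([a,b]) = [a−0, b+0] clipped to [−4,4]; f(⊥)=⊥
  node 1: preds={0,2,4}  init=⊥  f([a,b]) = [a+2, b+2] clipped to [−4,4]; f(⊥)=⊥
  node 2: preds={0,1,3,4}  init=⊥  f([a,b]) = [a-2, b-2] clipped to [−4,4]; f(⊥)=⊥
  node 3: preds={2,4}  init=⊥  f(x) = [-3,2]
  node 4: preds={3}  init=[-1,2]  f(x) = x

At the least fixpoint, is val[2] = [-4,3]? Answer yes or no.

no

Iteration log — 13 steps:
  step 1. node 0  ⊔preds=⊥  new=⊥  stable
  step 2. node 1  ⊔preds=[-1,2]  new=[1,4]  old=⊥  +wl: 0
  step 3. node 2  ⊔preds=[-1,4]  new=[-3,2]  old=⊥  +wl: 1
  step 4. node 3  ⊔preds=[-3,2]  new=[-3,2]  old=⊥  +wl: 2
  step 5. node 4  ⊔preds=[-3,2]  new=[-3,2]  old=[-1,2]  +wl: 3
  step 6. node 0  ⊔preds=[-3,4]  new=[-3,4]  old=⊥  +wl: 
  step 7. node 1  ⊔preds=[-3,4]  new=[-1,4]  old=[1,4]  +wl: 0
  step 8. node 2  ⊔preds=[-3,4]  new=[-4,2]  old=[-3,2]  +wl: 1
  step 9. node 3  ⊔preds=[-4,2]  new=[-3,2]  stable
  step 10. node 0  ⊔preds=[-4,4]  new=[-4,4]  old=[-3,4]  +wl: 2
  step 11. node 1  ⊔preds=[-4,4]  new=[-2,4]  old=[-1,4]  +wl: 0
  step 12. node 2  ⊔preds=[-4,4]  new=[-4,2]  stable
  step 13. node 0  ⊔preds=[-4,4]  new=[-4,4]  stable

Least fixpoint reached:
  node 0: [-4,4]
  node 1: [-2,4]
  node 2: [-4,2]
  node 3: [-3,2]
  node 4: [-3,2]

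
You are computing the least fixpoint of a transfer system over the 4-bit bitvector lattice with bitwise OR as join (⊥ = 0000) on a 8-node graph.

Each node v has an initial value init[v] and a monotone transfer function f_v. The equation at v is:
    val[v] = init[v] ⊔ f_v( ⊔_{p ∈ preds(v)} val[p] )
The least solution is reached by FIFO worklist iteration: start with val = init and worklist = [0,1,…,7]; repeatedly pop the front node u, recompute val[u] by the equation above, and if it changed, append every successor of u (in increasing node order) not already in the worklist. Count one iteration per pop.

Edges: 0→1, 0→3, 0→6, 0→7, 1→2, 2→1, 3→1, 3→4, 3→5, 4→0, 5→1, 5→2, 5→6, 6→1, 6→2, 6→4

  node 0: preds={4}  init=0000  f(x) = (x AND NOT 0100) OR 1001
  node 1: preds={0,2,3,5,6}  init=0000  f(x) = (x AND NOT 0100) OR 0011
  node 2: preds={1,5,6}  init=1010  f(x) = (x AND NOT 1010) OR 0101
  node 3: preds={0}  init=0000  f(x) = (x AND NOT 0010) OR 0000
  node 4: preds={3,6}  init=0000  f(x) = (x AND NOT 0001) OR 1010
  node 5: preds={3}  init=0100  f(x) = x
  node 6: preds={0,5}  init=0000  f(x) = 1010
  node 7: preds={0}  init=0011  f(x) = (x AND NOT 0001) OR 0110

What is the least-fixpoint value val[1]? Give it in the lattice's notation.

1011

Worklist (16 pops):
  #1 pop 0: in=0000 → 1001 (was 0000); enqueue []
  #2 pop 1: in=1111 → 1011 (was 0000); enqueue []
  #3 pop 2: in=1111 → 1111 (was 1010); enqueue [1]
  #4 pop 3: in=1001 → 1001 (was 0000); enqueue []
  #5 pop 4: in=1001 → 1010 (was 0000); enqueue [0]
  #6 pop 5: in=1001 → 1101 (was 0100); enqueue [2]
  #7 pop 6: in=1101 → 1010 (was 0000); enqueue [4]
  #8 pop 7: in=1001 → 1111 (was 0011); enqueue []
  #9 pop 1: in=1111 → 1011 (no change)
  #10 pop 0: in=1010 → 1011 (was 1001); enqueue [1,3,6,7]
  #11 pop 2: in=1111 → 1111 (no change)
  #12 pop 4: in=1011 → 1010 (no change)
  #13 pop 1: in=1111 → 1011 (no change)
  #14 pop 3: in=1011 → 1001 (no change)
  #15 pop 6: in=1111 → 1010 (no change)
  #16 pop 7: in=1011 → 1111 (no change)

Fixpoint:
  val[0] = 1011
  val[1] = 1011
  val[2] = 1111
  val[3] = 1001
  val[4] = 1010
  val[5] = 1101
  val[6] = 1010
  val[7] = 1111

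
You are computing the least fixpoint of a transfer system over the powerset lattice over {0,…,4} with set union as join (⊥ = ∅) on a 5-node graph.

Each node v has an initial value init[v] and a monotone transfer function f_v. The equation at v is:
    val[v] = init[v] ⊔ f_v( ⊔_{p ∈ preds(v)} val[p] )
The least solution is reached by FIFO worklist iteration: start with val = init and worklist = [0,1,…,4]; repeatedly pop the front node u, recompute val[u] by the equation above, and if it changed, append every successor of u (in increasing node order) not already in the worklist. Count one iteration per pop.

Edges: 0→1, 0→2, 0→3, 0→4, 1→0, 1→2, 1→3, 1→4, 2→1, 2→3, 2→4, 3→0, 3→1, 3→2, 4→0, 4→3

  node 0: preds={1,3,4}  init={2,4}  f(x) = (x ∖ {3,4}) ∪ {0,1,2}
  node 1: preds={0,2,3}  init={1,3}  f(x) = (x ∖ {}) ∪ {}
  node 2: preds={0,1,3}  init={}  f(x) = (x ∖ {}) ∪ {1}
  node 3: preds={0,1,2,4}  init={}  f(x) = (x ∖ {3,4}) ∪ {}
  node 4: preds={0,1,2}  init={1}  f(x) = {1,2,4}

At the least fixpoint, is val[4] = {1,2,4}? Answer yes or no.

yes

Worklist (9 pops):
  #1 pop 0: in={1,3} → {0,1,2,4} (was {2,4}); enqueue []
  #2 pop 1: in={0,1,2,4} → {0,1,2,3,4} (was {1,3}); enqueue [0]
  #3 pop 2: in={0,1,2,3,4} → {0,1,2,3,4} (was {}); enqueue [1]
  #4 pop 3: in={0,1,2,3,4} → {0,1,2} (was {}); enqueue [2]
  #5 pop 4: in={0,1,2,3,4} → {1,2,4} (was {1}); enqueue [3]
  #6 pop 0: in={0,1,2,3,4} → {0,1,2,4} (no change)
  #7 pop 1: in={0,1,2,3,4} → {0,1,2,3,4} (no change)
  #8 pop 2: in={0,1,2,3,4} → {0,1,2,3,4} (no change)
  #9 pop 3: in={0,1,2,3,4} → {0,1,2} (no change)

Fixpoint:
  val[0] = {0,1,2,4}
  val[1] = {0,1,2,3,4}
  val[2] = {0,1,2,3,4}
  val[3] = {0,1,2}
  val[4] = {1,2,4}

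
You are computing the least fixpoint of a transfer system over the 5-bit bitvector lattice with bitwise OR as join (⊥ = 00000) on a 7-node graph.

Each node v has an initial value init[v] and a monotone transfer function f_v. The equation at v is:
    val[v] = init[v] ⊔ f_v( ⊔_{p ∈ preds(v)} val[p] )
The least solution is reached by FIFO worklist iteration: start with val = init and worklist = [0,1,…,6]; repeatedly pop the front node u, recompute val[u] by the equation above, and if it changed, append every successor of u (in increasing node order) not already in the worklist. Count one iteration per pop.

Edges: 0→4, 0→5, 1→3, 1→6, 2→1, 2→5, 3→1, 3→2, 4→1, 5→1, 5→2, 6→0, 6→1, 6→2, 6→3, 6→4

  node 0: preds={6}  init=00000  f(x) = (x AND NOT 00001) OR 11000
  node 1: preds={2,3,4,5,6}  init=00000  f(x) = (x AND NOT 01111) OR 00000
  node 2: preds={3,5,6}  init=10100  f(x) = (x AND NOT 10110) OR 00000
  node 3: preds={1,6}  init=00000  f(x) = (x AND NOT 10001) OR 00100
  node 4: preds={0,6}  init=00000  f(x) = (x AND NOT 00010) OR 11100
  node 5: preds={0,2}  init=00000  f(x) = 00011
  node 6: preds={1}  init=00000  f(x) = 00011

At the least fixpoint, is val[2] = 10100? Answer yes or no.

Worklist (15 pops):
  #1 pop 0: in=00000 → 11000 (was 00000); enqueue []
  #2 pop 1: in=10100 → 10000 (was 00000); enqueue []
  #3 pop 2: in=00000 → 10100 (no change)
  #4 pop 3: in=10000 → 00100 (was 00000); enqueue [1,2]
  #5 pop 4: in=11000 → 11100 (was 00000); enqueue []
  #6 pop 5: in=11100 → 00011 (was 00000); enqueue []
  #7 pop 6: in=10000 → 00011 (was 00000); enqueue [0,3,4]
  #8 pop 1: in=11111 → 10000 (no change)
  #9 pop 2: in=00111 → 10101 (was 10100); enqueue [1,5]
  #10 pop 0: in=00011 → 11010 (was 11000); enqueue []
  #11 pop 3: in=10011 → 00110 (was 00100); enqueue [2]
  #12 pop 4: in=11011 → 11101 (was 11100); enqueue []
  #13 pop 1: in=11111 → 10000 (no change)
  #14 pop 5: in=11111 → 00011 (no change)
  #15 pop 2: in=00111 → 10101 (no change)

Fixpoint:
  val[0] = 11010
  val[1] = 10000
  val[2] = 10101
  val[3] = 00110
  val[4] = 11101
  val[5] = 00011
  val[6] = 00011

no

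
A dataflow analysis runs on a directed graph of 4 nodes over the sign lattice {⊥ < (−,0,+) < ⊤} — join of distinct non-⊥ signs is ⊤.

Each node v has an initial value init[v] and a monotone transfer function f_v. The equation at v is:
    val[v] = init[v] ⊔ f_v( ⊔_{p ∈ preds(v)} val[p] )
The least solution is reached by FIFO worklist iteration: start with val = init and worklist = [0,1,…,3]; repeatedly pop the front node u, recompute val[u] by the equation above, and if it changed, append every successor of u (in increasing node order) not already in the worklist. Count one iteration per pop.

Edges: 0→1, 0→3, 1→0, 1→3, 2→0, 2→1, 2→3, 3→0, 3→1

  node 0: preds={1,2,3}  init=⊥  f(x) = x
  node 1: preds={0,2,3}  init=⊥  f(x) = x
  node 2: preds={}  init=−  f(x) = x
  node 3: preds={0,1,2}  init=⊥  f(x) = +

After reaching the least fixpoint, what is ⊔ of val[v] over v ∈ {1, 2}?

⊤

Worklist (8 pops):
  #1 pop 0: in=− → − (was ⊥); enqueue []
  #2 pop 1: in=− → − (was ⊥); enqueue [0]
  #3 pop 2: in=⊥ → − (no change)
  #4 pop 3: in=− → + (was ⊥); enqueue [1]
  #5 pop 0: in=⊤ → ⊤ (was −); enqueue [3]
  #6 pop 1: in=⊤ → ⊤ (was −); enqueue [0]
  #7 pop 3: in=⊤ → + (no change)
  #8 pop 0: in=⊤ → ⊤ (no change)

Fixpoint:
  val[0] = ⊤
  val[1] = ⊤
  val[2] = −
  val[3] = +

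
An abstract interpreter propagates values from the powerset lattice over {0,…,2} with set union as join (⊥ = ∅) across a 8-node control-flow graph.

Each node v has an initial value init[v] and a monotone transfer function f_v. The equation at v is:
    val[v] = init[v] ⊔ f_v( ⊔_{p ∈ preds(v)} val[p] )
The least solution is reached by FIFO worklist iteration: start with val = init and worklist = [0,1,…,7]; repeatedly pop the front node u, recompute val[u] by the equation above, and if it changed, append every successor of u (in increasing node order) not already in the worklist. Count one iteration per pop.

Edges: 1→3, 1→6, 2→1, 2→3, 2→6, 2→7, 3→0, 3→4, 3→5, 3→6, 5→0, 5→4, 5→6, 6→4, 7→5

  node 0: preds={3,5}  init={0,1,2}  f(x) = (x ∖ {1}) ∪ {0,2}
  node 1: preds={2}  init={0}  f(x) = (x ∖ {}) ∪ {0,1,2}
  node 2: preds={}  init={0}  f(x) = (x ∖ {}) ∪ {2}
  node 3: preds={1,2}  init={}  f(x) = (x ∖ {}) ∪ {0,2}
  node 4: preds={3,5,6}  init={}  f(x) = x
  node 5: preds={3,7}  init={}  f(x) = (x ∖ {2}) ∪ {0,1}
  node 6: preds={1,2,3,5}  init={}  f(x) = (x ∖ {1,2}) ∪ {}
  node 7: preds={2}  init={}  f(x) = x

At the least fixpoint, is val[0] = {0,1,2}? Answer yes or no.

yes

Iteration log — 12 steps:
  step 1. node 0  ⊔preds={}  new={0,1,2}  stable
  step 2. node 1  ⊔preds={0}  new={0,1,2}  old={0}  +wl: 
  step 3. node 2  ⊔preds={}  new={0,2}  old={0}  +wl: 1
  step 4. node 3  ⊔preds={0,1,2}  new={0,1,2}  old={}  +wl: 0
  step 5. node 4  ⊔preds={0,1,2}  new={0,1,2}  old={}  +wl: 
  step 6. node 5  ⊔preds={0,1,2}  new={0,1}  old={}  +wl: 4
  step 7. node 6  ⊔preds={0,1,2}  new={0}  old={}  +wl: 
  step 8. node 7  ⊔preds={0,2}  new={0,2}  old={}  +wl: 5
  step 9. node 1  ⊔preds={0,2}  new={0,1,2}  stable
  step 10. node 0  ⊔preds={0,1,2}  new={0,1,2}  stable
  step 11. node 4  ⊔preds={0,1,2}  new={0,1,2}  stable
  step 12. node 5  ⊔preds={0,1,2}  new={0,1}  stable

Least fixpoint reached:
  node 0: {0,1,2}
  node 1: {0,1,2}
  node 2: {0,2}
  node 3: {0,1,2}
  node 4: {0,1,2}
  node 5: {0,1}
  node 6: {0}
  node 7: {0,2}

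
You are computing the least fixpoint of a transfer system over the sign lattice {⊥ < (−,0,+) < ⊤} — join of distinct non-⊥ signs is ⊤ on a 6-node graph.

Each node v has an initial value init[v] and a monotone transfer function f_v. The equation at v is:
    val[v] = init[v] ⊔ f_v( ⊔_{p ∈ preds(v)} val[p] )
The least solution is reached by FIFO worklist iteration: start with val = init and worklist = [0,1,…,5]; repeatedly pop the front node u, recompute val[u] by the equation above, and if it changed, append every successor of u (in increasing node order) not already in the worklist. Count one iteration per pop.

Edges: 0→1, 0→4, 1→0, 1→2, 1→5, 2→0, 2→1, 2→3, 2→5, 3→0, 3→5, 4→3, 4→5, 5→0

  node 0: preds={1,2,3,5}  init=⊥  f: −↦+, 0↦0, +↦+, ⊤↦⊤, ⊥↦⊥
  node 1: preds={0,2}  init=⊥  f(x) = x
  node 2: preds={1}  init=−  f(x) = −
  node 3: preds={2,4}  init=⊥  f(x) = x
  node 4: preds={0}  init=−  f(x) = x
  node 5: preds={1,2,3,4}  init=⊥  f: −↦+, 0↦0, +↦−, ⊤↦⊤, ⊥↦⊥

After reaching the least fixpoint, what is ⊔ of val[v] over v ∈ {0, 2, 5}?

⊤

Trace (12 dequeues):
  [1] u=0 | in − | out + | prev ⊥ | push {}
  [2] u=1 | in ⊤ | out ⊤ | prev ⊥ | push {0}
  [3] u=2 | in ⊤ | out − | ==
  [4] u=3 | in − | out − | prev ⊥ | push {}
  [5] u=4 | in + | out ⊤ | prev − | push {3}
  [6] u=5 | in ⊤ | out ⊤ | prev ⊥ | push {}
  [7] u=0 | in ⊤ | out ⊤ | prev + | push {1,4}
  [8] u=3 | in ⊤ | out ⊤ | prev − | push {0,5}
  [9] u=1 | in ⊤ | out ⊤ | ==
  [10] u=4 | in ⊤ | out ⊤ | ==
  [11] u=0 | in ⊤ | out ⊤ | ==
  [12] u=5 | in ⊤ | out ⊤ | ==

Converged values:
  [0] ⊤
  [1] ⊤
  [2] −
  [3] ⊤
  [4] ⊤
  [5] ⊤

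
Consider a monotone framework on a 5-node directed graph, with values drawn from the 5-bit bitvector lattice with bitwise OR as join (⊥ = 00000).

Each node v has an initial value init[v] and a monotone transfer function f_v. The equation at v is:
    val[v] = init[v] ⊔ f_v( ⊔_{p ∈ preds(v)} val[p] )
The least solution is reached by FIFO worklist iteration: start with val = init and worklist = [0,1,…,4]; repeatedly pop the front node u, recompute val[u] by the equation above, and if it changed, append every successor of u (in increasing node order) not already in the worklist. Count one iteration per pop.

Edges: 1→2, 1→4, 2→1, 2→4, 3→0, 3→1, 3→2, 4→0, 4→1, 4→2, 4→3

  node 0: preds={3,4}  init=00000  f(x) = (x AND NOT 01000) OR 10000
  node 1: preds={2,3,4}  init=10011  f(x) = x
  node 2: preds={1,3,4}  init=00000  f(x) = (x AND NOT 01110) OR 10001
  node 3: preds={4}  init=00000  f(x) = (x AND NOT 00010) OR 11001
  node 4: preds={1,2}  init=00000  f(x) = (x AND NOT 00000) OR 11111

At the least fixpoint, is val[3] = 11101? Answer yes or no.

yes

Iteration log — 13 steps:
  step 1. node 0  ⊔preds=00000  new=10000  old=00000  +wl: 
  step 2. node 1  ⊔preds=00000  new=10011  stable
  step 3. node 2  ⊔preds=10011  new=10001  old=00000  +wl: 1
  step 4. node 3  ⊔preds=00000  new=11001  old=00000  +wl: 0,2
  step 5. node 4  ⊔preds=10011  new=11111  old=00000  +wl: 3
  step 6. node 1  ⊔preds=11111  new=11111  old=10011  +wl: 4
  step 7. node 0  ⊔preds=11111  new=10111  old=10000  +wl: 
  step 8. node 2  ⊔preds=11111  new=10001  stable
  step 9. node 3  ⊔preds=11111  new=11101  old=11001  +wl: 0,1,2
  step 10. node 4  ⊔preds=11111  new=11111  stable
  step 11. node 0  ⊔preds=11111  new=10111  stable
  step 12. node 1  ⊔preds=11111  new=11111  stable
  step 13. node 2  ⊔preds=11111  new=10001  stable

Least fixpoint reached:
  node 0: 10111
  node 1: 11111
  node 2: 10001
  node 3: 11101
  node 4: 11111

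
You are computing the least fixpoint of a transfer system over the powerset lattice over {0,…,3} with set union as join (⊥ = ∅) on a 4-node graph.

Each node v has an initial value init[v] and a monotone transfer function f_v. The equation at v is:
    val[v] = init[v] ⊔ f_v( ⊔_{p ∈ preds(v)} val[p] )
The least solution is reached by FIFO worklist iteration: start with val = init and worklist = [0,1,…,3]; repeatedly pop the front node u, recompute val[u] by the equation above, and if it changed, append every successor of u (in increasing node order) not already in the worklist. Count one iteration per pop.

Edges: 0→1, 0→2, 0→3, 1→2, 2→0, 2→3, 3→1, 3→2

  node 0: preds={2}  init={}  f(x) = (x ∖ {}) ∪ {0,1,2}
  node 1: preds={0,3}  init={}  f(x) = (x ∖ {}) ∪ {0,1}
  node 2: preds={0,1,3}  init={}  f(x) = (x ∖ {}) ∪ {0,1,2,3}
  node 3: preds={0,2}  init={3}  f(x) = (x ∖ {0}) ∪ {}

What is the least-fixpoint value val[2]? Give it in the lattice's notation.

Worklist (8 pops):
  #1 pop 0: in={} → {0,1,2} (was {}); enqueue []
  #2 pop 1: in={0,1,2,3} → {0,1,2,3} (was {}); enqueue []
  #3 pop 2: in={0,1,2,3} → {0,1,2,3} (was {}); enqueue [0]
  #4 pop 3: in={0,1,2,3} → {1,2,3} (was {3}); enqueue [1,2]
  #5 pop 0: in={0,1,2,3} → {0,1,2,3} (was {0,1,2}); enqueue [3]
  #6 pop 1: in={0,1,2,3} → {0,1,2,3} (no change)
  #7 pop 2: in={0,1,2,3} → {0,1,2,3} (no change)
  #8 pop 3: in={0,1,2,3} → {1,2,3} (no change)

Fixpoint:
  val[0] = {0,1,2,3}
  val[1] = {0,1,2,3}
  val[2] = {0,1,2,3}
  val[3] = {1,2,3}

{0,1,2,3}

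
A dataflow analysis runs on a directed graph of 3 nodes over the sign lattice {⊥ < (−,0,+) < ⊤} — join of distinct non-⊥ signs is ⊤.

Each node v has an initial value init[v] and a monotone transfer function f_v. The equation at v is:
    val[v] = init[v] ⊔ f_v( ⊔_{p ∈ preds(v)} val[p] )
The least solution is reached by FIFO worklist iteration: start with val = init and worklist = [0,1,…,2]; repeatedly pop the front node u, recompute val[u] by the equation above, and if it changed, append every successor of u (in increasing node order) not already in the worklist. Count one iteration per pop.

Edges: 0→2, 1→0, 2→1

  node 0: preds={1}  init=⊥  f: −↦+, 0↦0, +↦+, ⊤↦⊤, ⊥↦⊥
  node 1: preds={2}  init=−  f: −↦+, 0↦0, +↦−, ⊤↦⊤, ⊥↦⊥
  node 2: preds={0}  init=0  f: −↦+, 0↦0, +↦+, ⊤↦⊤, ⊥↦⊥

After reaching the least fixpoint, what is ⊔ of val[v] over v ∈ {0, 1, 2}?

Trace (6 dequeues):
  [1] u=0 | in − | out + | prev ⊥ | push {}
  [2] u=1 | in 0 | out ⊤ | prev − | push {0}
  [3] u=2 | in + | out ⊤ | prev 0 | push {1}
  [4] u=0 | in ⊤ | out ⊤ | prev + | push {2}
  [5] u=1 | in ⊤ | out ⊤ | ==
  [6] u=2 | in ⊤ | out ⊤ | ==

Converged values:
  [0] ⊤
  [1] ⊤
  [2] ⊤

⊤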